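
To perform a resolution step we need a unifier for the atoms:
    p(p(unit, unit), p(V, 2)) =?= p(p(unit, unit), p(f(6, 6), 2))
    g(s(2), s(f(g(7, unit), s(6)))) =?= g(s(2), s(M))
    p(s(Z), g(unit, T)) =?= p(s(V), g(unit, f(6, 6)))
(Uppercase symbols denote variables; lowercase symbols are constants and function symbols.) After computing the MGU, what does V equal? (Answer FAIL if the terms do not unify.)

f(6, 6)

Decompose p/2: p(unit, unit) =?= p(unit, unit),  p(V, 2) =?= p(f(6, 6), 2).
Delete trivial equation p(unit, unit) =?= p(unit, unit).
Decompose p/2: V =?= f(6, 6),  2 =?= 2.
Bind V := f(6, 6); substituting into the one remaining equation that mentions V gives: p(s(Z), g(unit, T)) =?= p(s(f(6, 6)), g(unit, f(6, 6))).
Delete trivial equation 2 =?= 2.
Decompose g/2: s(2) =?= s(2),  s(f(g(7, unit), s(6))) =?= s(M).
Delete trivial equation s(2) =?= s(2).
Decompose s/1: f(g(7, unit), s(6)) =?= M.
Bind M := f(g(7, unit), s(6)); no other remaining equation mentions M.
Decompose p/2: s(Z) =?= s(f(6, 6)),  g(unit, T) =?= g(unit, f(6, 6)).
Decompose s/1: Z =?= f(6, 6).
Bind Z := f(6, 6); no other remaining equation mentions Z.
Decompose g/2: unit =?= unit,  T =?= f(6, 6).
Delete trivial equation unit =?= unit.
Bind T := f(6, 6).
MGU = { V := f(6, 6), M := f(g(7, unit), s(6)), Z := f(6, 6), T := f(6, 6) }, so V := f(6, 6).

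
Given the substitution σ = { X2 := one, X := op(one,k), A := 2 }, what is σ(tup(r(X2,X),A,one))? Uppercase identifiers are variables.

tup(r(one,op(one,k)),2,one)

Replace each occurrence of X2 with one.
Replace each occurrence of X with op(one,k).
Replace each occurrence of A with 2.
Result: tup(r(one,op(one,k)),2,one).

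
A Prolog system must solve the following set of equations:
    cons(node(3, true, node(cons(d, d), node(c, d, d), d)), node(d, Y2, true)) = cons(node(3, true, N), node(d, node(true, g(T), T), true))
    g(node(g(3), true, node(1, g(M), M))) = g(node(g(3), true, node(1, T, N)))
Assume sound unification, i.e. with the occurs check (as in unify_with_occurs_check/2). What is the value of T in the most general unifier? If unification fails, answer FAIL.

g(node(cons(d, d), node(c, d, d), d))

Decompose cons/2: node(3, true, node(cons(d, d), node(c, d, d), d)) = node(3, true, N),  node(d, Y2, true) = node(d, node(true, g(T), T), true).
Decompose node/3: 3 = 3,  true = true,  node(cons(d, d), node(c, d, d), d) = N.
Delete trivial equation 3 = 3.
Delete trivial equation true = true.
Bind N := node(cons(d, d), node(c, d, d), d); substituting into the one remaining equation that mentions N gives: g(node(g(3), true, node(1, g(M), M))) = g(node(g(3), true, node(1, T, node(cons(d, d), node(c, d, d), d)))).
Decompose node/3: d = d,  Y2 = node(true, g(T), T),  true = true.
Delete trivial equation d = d.
Bind Y2 := node(true, g(T), T); no other remaining equation mentions Y2.
Delete trivial equation true = true.
Decompose g/1: node(g(3), true, node(1, g(M), M)) = node(g(3), true, node(1, T, node(cons(d, d), node(c, d, d), d))).
Decompose node/3: g(3) = g(3),  true = true,  node(1, g(M), M) = node(1, T, node(cons(d, d), node(c, d, d), d)).
Delete trivial equation g(3) = g(3).
Delete trivial equation true = true.
Decompose node/3: 1 = 1,  g(M) = T,  M = node(cons(d, d), node(c, d, d), d).
Delete trivial equation 1 = 1.
Bind T := g(M); no other remaining equation mentions T. Substituting into the earlier binding gives Y2 := node(true, g(g(M)), g(M)).
Bind M := node(cons(d, d), node(c, d, d), d). Substituting into the earlier bindings gives Y2 := node(true, g(g(node(cons(d, d), node(c, d, d), d))), g(node(cons(d, d), node(c, d, d), d))), T := g(node(cons(d, d), node(c, d, d), d)).
MGU = { N = node(cons(d, d), node(c, d, d), d), Y2 = node(true, g(g(node(cons(d, d), node(c, d, d), d))), g(node(cons(d, d), node(c, d, d), d))), T = g(node(cons(d, d), node(c, d, d), d)), M = node(cons(d, d), node(c, d, d), d) }, so T = g(node(cons(d, d), node(c, d, d), d)).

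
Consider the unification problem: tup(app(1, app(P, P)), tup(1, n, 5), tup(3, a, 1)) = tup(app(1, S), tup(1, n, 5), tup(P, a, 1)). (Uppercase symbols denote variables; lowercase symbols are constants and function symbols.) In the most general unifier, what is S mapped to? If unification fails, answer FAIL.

app(3, 3)

Decompose tup/3: app(1, app(P, P)) = app(1, S),  tup(1, n, 5) = tup(1, n, 5),  tup(3, a, 1) = tup(P, a, 1).
Decompose app/2: 1 = 1,  app(P, P) = S.
Delete trivial equation 1 = 1.
Bind S := app(P, P); no other remaining equation mentions S.
Delete trivial equation tup(1, n, 5) = tup(1, n, 5).
Decompose tup/3: 3 = P,  a = a,  1 = 1.
Bind P := 3; no other remaining equation mentions P. Substituting into the earlier binding gives S := app(3, 3).
Delete trivial equation a = a.
Delete trivial equation 1 = 1.
MGU = { S ↦ app(3, 3), P ↦ 3 }, so S ↦ app(3, 3).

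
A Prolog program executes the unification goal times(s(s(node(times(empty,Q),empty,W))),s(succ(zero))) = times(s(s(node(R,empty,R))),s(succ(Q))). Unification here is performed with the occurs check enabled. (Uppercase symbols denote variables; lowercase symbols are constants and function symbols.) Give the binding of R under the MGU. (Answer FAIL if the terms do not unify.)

Decompose times/2: s(s(node(times(empty,Q),empty,W))) = s(s(node(R,empty,R))),  s(succ(zero)) = s(succ(Q)).
Decompose s/1: s(node(times(empty,Q),empty,W)) = s(node(R,empty,R)).
Decompose s/1: node(times(empty,Q),empty,W) = node(R,empty,R).
Decompose node/3: times(empty,Q) = R,  empty = empty,  W = R.
Bind R := times(empty,Q); substituting into the one remaining equation that mentions R gives: W = times(empty,Q).
Delete trivial equation empty = empty.
Bind W := times(empty,Q); no other remaining equation mentions W.
Decompose s/1: succ(zero) = succ(Q).
Decompose succ/1: zero = Q.
Bind Q := zero. Substituting into the earlier bindings gives R := times(empty,zero), W := times(empty,zero).
MGU = { R ↦ times(empty,zero), W ↦ times(empty,zero), Q ↦ zero }, so R ↦ times(empty,zero).

times(empty,zero)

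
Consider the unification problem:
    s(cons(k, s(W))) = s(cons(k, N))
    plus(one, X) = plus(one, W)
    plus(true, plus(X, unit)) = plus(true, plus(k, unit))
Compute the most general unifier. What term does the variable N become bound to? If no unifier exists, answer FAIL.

Decompose s/1: cons(k, s(W)) = cons(k, N).
Decompose cons/2: k = k,  s(W) = N.
Delete trivial equation k = k.
Bind N := s(W); no other remaining equation mentions N.
Decompose plus/2: one = one,  X = W.
Delete trivial equation one = one.
Bind X := W; substituting into the remaining equation gives: plus(true, plus(W, unit)) = plus(true, plus(k, unit)).
Decompose plus/2: true = true,  plus(W, unit) = plus(k, unit).
Delete trivial equation true = true.
Decompose plus/2: W = k,  unit = unit.
Bind W := k; no other remaining equation mentions W. Substituting into the earlier bindings gives N := s(k), X := k.
Delete trivial equation unit = unit.
MGU = { N ↦ s(k), X ↦ k, W ↦ k }, so N ↦ s(k).

s(k)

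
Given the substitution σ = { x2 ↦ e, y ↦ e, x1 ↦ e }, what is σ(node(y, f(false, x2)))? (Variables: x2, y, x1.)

Replace each occurrence of x2 with e.
Replace each occurrence of y with e.
Result: node(e, f(false, e)).

node(e, f(false, e))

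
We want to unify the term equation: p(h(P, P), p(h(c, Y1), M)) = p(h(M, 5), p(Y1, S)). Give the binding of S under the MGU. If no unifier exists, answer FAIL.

FAIL

Decompose p/2: h(P, P) = h(M, 5),  p(h(c, Y1), M) = p(Y1, S).
Decompose h/2: P = M,  P = 5.
Bind P := M; substituting into the one remaining equation that mentions P gives: M = 5.
Bind M := 5; substituting into the remaining equation gives: p(h(c, Y1), 5) = p(Y1, S). Substituting into the earlier binding gives P := 5.
Decompose p/2: h(c, Y1) = Y1,  5 = S.
Occurs check fails: Y1 occurs in h(c, Y1); the equation Y1 = h(c, Y1) has no finite solution.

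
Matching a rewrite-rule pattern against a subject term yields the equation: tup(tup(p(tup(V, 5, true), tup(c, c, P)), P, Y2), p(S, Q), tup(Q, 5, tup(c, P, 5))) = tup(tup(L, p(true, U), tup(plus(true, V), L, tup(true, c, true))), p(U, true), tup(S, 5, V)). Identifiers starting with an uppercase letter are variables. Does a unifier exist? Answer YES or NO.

Decompose tup/3: tup(p(tup(V, 5, true), tup(c, c, P)), P, Y2) = tup(L, p(true, U), tup(plus(true, V), L, tup(true, c, true))),  p(S, Q) = p(U, true),  tup(Q, 5, tup(c, P, 5)) = tup(S, 5, V).
Decompose tup/3: p(tup(V, 5, true), tup(c, c, P)) = L,  P = p(true, U),  Y2 = tup(plus(true, V), L, tup(true, c, true)).
Bind L := p(tup(V, 5, true), tup(c, c, P)); substituting into the one remaining equation that mentions L gives: Y2 = tup(plus(true, V), p(tup(V, 5, true), tup(c, c, P)), tup(true, c, true)).
Bind P := p(true, U); substituting into the 2 remaining equations that mention P gives: Y2 = tup(plus(true, V), p(tup(V, 5, true), tup(c, c, p(true, U))), tup(true, c, true)),  tup(Q, 5, tup(c, p(true, U), 5)) = tup(S, 5, V). Substituting into the earlier binding gives L := p(tup(V, 5, true), tup(c, c, p(true, U))).
Bind Y2 := tup(plus(true, V), p(tup(V, 5, true), tup(c, c, p(true, U))), tup(true, c, true)); no other remaining equation mentions Y2.
Decompose p/2: S = U,  Q = true.
Bind S := U; substituting into the one remaining equation that mentions S gives: tup(Q, 5, tup(c, p(true, U), 5)) = tup(U, 5, V).
Bind Q := true; substituting into the remaining equation gives: tup(true, 5, tup(c, p(true, U), 5)) = tup(U, 5, V).
Decompose tup/3: true = U,  5 = 5,  tup(c, p(true, U), 5) = V.
Bind U := true; substituting into the one remaining equation that mentions U gives: tup(c, p(true, true), 5) = V. Substituting into the earlier bindings gives L := p(tup(V, 5, true), tup(c, c, p(true, true))), P := p(true, true), Y2 := tup(plus(true, V), p(tup(V, 5, true), tup(c, c, p(true, true))), tup(true, c, true)), S := true.
Delete trivial equation 5 = 5.
Bind V := tup(c, p(true, true), 5). Substituting into the earlier bindings gives L := p(tup(tup(c, p(true, true), 5), 5, true), tup(c, c, p(true, true))), Y2 := tup(plus(true, tup(c, p(true, true), 5)), p(tup(tup(c, p(true, true), 5), 5, true), tup(c, c, p(true, true))), tup(true, c, true)).
No equations remain and no clash or occurs-check failure arose, so a unifier exists.

YES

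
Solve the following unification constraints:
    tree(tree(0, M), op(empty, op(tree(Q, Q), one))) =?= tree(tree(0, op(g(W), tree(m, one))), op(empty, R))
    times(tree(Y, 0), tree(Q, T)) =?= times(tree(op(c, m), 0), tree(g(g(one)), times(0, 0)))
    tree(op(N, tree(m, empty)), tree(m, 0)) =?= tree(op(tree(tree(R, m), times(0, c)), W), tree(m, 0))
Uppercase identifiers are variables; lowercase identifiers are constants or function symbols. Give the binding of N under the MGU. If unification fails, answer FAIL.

Decompose tree/2: tree(0, M) =?= tree(0, op(g(W), tree(m, one))),  op(empty, op(tree(Q, Q), one)) =?= op(empty, R).
Decompose tree/2: 0 =?= 0,  M =?= op(g(W), tree(m, one)).
Delete trivial equation 0 =?= 0.
Bind M := op(g(W), tree(m, one)); no other remaining equation mentions M.
Decompose op/2: empty =?= empty,  op(tree(Q, Q), one) =?= R.
Delete trivial equation empty =?= empty.
Bind R := op(tree(Q, Q), one); substituting into the one remaining equation that mentions R gives: tree(op(N, tree(m, empty)), tree(m, 0)) =?= tree(op(tree(tree(op(tree(Q, Q), one), m), times(0, c)), W), tree(m, 0)).
Decompose times/2: tree(Y, 0) =?= tree(op(c, m), 0),  tree(Q, T) =?= tree(g(g(one)), times(0, 0)).
Decompose tree/2: Y =?= op(c, m),  0 =?= 0.
Bind Y := op(c, m); no other remaining equation mentions Y.
Delete trivial equation 0 =?= 0.
Decompose tree/2: Q =?= g(g(one)),  T =?= times(0, 0).
Bind Q := g(g(one)); substituting into the one remaining equation that mentions Q gives: tree(op(N, tree(m, empty)), tree(m, 0)) =?= tree(op(tree(tree(op(tree(g(g(one)), g(g(one))), one), m), times(0, c)), W), tree(m, 0)). Substituting into the earlier binding gives R := op(tree(g(g(one)), g(g(one))), one).
Bind T := times(0, 0); no other remaining equation mentions T.
Decompose tree/2: op(N, tree(m, empty)) =?= op(tree(tree(op(tree(g(g(one)), g(g(one))), one), m), times(0, c)), W),  tree(m, 0) =?= tree(m, 0).
Decompose op/2: N =?= tree(tree(op(tree(g(g(one)), g(g(one))), one), m), times(0, c)),  tree(m, empty) =?= W.
Bind N := tree(tree(op(tree(g(g(one)), g(g(one))), one), m), times(0, c)); no other remaining equation mentions N.
Bind W := tree(m, empty); no other remaining equation mentions W. Substituting into the earlier binding gives M := op(g(tree(m, empty)), tree(m, one)).
Delete trivial equation tree(m, 0) =?= tree(m, 0).
MGU = { M := op(g(tree(m, empty)), tree(m, one)), R := op(tree(g(g(one)), g(g(one))), one), Y := op(c, m), Q := g(g(one)), T := times(0, 0), N := tree(tree(op(tree(g(g(one)), g(g(one))), one), m), times(0, c)), W := tree(m, empty) }, so N := tree(tree(op(tree(g(g(one)), g(g(one))), one), m), times(0, c)).

tree(tree(op(tree(g(g(one)), g(g(one))), one), m), times(0, c))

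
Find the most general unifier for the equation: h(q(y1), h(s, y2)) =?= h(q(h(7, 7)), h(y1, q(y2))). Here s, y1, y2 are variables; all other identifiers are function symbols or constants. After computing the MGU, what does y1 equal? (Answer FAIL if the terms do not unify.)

FAIL

Decompose h/2: q(y1) =?= q(h(7, 7)),  h(s, y2) =?= h(y1, q(y2)).
Decompose q/1: y1 =?= h(7, 7).
Bind y1 := h(7, 7); substituting into the remaining equation gives: h(s, y2) =?= h(h(7, 7), q(y2)).
Decompose h/2: s =?= h(7, 7),  y2 =?= q(y2).
Bind s := h(7, 7); no other remaining equation mentions s.
Occurs check fails: y2 occurs in q(y2); the equation y2 =?= q(y2) has no finite solution.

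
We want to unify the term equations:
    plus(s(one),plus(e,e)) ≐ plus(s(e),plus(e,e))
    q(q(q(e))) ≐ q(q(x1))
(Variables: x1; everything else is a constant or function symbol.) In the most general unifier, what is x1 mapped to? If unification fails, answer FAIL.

Decompose plus/2: s(one) ≐ s(e),  plus(e,e) ≐ plus(e,e).
Decompose s/1: one ≐ e.
Clash: constants one and e differ; no unifier exists.

FAIL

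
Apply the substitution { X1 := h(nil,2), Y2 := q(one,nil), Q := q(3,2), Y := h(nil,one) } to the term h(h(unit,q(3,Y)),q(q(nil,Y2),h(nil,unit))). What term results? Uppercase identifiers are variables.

h(h(unit,q(3,h(nil,one))),q(q(nil,q(one,nil)),h(nil,unit)))

Replace each occurrence of Y2 with q(one,nil).
Replace each occurrence of Y with h(nil,one).
Result: h(h(unit,q(3,h(nil,one))),q(q(nil,q(one,nil)),h(nil,unit))).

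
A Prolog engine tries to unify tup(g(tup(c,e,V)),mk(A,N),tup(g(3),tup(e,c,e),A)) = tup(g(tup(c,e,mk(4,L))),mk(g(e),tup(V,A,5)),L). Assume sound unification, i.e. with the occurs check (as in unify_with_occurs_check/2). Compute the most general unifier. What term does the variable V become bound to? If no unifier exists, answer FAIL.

Decompose tup/3: g(tup(c,e,V)) = g(tup(c,e,mk(4,L))),  mk(A,N) = mk(g(e),tup(V,A,5)),  tup(g(3),tup(e,c,e),A) = L.
Decompose g/1: tup(c,e,V) = tup(c,e,mk(4,L)).
Decompose tup/3: c = c,  e = e,  V = mk(4,L).
Delete trivial equation c = c.
Delete trivial equation e = e.
Bind V := mk(4,L); substituting into the one remaining equation that mentions V gives: mk(A,N) = mk(g(e),tup(mk(4,L),A,5)).
Decompose mk/2: A = g(e),  N = tup(mk(4,L),A,5).
Bind A := g(e); substituting into the remaining equations gives: N = tup(mk(4,L),g(e),5),  tup(g(3),tup(e,c,e),g(e)) = L.
Bind N := tup(mk(4,L),g(e),5); no other remaining equation mentions N.
Bind L := tup(g(3),tup(e,c,e),g(e)). Substituting into the earlier bindings gives V := mk(4,tup(g(3),tup(e,c,e),g(e))), N := tup(mk(4,tup(g(3),tup(e,c,e),g(e))),g(e),5).
MGU = { V ↦ mk(4,tup(g(3),tup(e,c,e),g(e))), A ↦ g(e), N ↦ tup(mk(4,tup(g(3),tup(e,c,e),g(e))),g(e),5), L ↦ tup(g(3),tup(e,c,e),g(e)) }, so V ↦ mk(4,tup(g(3),tup(e,c,e),g(e))).

mk(4,tup(g(3),tup(e,c,e),g(e)))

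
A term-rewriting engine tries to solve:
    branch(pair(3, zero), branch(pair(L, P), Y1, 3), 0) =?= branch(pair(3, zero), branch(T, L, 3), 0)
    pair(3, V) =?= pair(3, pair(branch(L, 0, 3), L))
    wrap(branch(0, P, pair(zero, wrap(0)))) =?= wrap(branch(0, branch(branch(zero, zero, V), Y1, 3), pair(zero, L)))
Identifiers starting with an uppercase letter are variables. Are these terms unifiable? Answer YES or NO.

Decompose branch/3: pair(3, zero) =?= pair(3, zero),  branch(pair(L, P), Y1, 3) =?= branch(T, L, 3),  0 =?= 0.
Delete trivial equation pair(3, zero) =?= pair(3, zero).
Decompose branch/3: pair(L, P) =?= T,  Y1 =?= L,  3 =?= 3.
Bind T := pair(L, P); no other remaining equation mentions T.
Bind Y1 := L; substituting into the one remaining equation that mentions Y1 gives: wrap(branch(0, P, pair(zero, wrap(0)))) =?= wrap(branch(0, branch(branch(zero, zero, V), L, 3), pair(zero, L))).
Delete trivial equation 3 =?= 3.
Delete trivial equation 0 =?= 0.
Decompose pair/2: 3 =?= 3,  V =?= pair(branch(L, 0, 3), L).
Delete trivial equation 3 =?= 3.
Bind V := pair(branch(L, 0, 3), L); substituting into the remaining equation gives: wrap(branch(0, P, pair(zero, wrap(0)))) =?= wrap(branch(0, branch(branch(zero, zero, pair(branch(L, 0, 3), L)), L, 3), pair(zero, L))).
Decompose wrap/1: branch(0, P, pair(zero, wrap(0))) =?= branch(0, branch(branch(zero, zero, pair(branch(L, 0, 3), L)), L, 3), pair(zero, L)).
Decompose branch/3: 0 =?= 0,  P =?= branch(branch(zero, zero, pair(branch(L, 0, 3), L)), L, 3),  pair(zero, wrap(0)) =?= pair(zero, L).
Delete trivial equation 0 =?= 0.
Bind P := branch(branch(zero, zero, pair(branch(L, 0, 3), L)), L, 3); no other remaining equation mentions P. Substituting into the earlier binding gives T := pair(L, branch(branch(zero, zero, pair(branch(L, 0, 3), L)), L, 3)).
Decompose pair/2: zero =?= zero,  wrap(0) =?= L.
Delete trivial equation zero =?= zero.
Bind L := wrap(0). Substituting into the earlier bindings gives T := pair(wrap(0), branch(branch(zero, zero, pair(branch(wrap(0), 0, 3), wrap(0))), wrap(0), 3)), Y1 := wrap(0), V := pair(branch(wrap(0), 0, 3), wrap(0)), P := branch(branch(zero, zero, pair(branch(wrap(0), 0, 3), wrap(0))), wrap(0), 3).
No equations remain and no clash or occurs-check failure arose, so a unifier exists.

YES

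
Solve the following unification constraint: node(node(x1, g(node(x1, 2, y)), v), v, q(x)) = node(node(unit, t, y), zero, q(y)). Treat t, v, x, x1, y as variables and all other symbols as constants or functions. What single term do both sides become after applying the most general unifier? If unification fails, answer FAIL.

Decompose node/3: node(x1, g(node(x1, 2, y)), v) = node(unit, t, y),  v = zero,  q(x) = q(y).
Decompose node/3: x1 = unit,  g(node(x1, 2, y)) = t,  v = y.
Bind x1 := unit; substituting into the one remaining equation that mentions x1 gives: g(node(unit, 2, y)) = t.
Bind t := g(node(unit, 2, y)); no other remaining equation mentions t.
Bind v := y; substituting into the one remaining equation that mentions v gives: y = zero.
Bind y := zero; substituting into the remaining equation gives: q(x) = q(zero). Substituting into the earlier bindings gives t := g(node(unit, 2, zero)), v := zero.
Decompose q/1: x = zero.
Bind x := zero.
Applying the MGU to either side gives node(node(unit, g(node(unit, 2, zero)), zero), zero, q(zero)).

node(node(unit, g(node(unit, 2, zero)), zero), zero, q(zero))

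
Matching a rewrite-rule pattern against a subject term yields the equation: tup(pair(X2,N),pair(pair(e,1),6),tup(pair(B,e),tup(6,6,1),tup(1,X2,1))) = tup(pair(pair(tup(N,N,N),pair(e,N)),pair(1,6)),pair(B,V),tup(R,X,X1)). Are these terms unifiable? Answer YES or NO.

Decompose tup/3: pair(X2,N) = pair(pair(tup(N,N,N),pair(e,N)),pair(1,6)),  pair(pair(e,1),6) = pair(B,V),  tup(pair(B,e),tup(6,6,1),tup(1,X2,1)) = tup(R,X,X1).
Decompose pair/2: X2 = pair(tup(N,N,N),pair(e,N)),  N = pair(1,6).
Bind X2 := pair(tup(N,N,N),pair(e,N)); substituting into the one remaining equation that mentions X2 gives: tup(pair(B,e),tup(6,6,1),tup(1,pair(tup(N,N,N),pair(e,N)),1)) = tup(R,X,X1).
Bind N := pair(1,6); substituting into the one remaining equation that mentions N gives: tup(pair(B,e),tup(6,6,1),tup(1,pair(tup(pair(1,6),pair(1,6),pair(1,6)),pair(e,pair(1,6))),1)) = tup(R,X,X1). Substituting into the earlier binding gives X2 := pair(tup(pair(1,6),pair(1,6),pair(1,6)),pair(e,pair(1,6))).
Decompose pair/2: pair(e,1) = B,  6 = V.
Bind B := pair(e,1); substituting into the one remaining equation that mentions B gives: tup(pair(pair(e,1),e),tup(6,6,1),tup(1,pair(tup(pair(1,6),pair(1,6),pair(1,6)),pair(e,pair(1,6))),1)) = tup(R,X,X1).
Bind V := 6; no other remaining equation mentions V.
Decompose tup/3: pair(pair(e,1),e) = R,  tup(6,6,1) = X,  tup(1,pair(tup(pair(1,6),pair(1,6),pair(1,6)),pair(e,pair(1,6))),1) = X1.
Bind R := pair(pair(e,1),e); no other remaining equation mentions R.
Bind X := tup(6,6,1); no other remaining equation mentions X.
Bind X1 := tup(1,pair(tup(pair(1,6),pair(1,6),pair(1,6)),pair(e,pair(1,6))),1).
No equations remain and no clash or occurs-check failure arose, so a unifier exists.

YES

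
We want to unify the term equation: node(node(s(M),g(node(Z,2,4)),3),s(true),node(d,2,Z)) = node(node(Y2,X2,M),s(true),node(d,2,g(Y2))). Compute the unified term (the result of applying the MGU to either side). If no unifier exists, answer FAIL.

Decompose node/3: node(s(M),g(node(Z,2,4)),3) = node(Y2,X2,M),  s(true) = s(true),  node(d,2,Z) = node(d,2,g(Y2)).
Decompose node/3: s(M) = Y2,  g(node(Z,2,4)) = X2,  3 = M.
Bind Y2 := s(M); substituting into the one remaining equation that mentions Y2 gives: node(d,2,Z) = node(d,2,g(s(M))).
Bind X2 := g(node(Z,2,4)); no other remaining equation mentions X2.
Bind M := 3; substituting into the one remaining equation that mentions M gives: node(d,2,Z) = node(d,2,g(s(3))). Substituting into the earlier binding gives Y2 := s(3).
Delete trivial equation s(true) = s(true).
Decompose node/3: d = d,  2 = 2,  Z = g(s(3)).
Delete trivial equation d = d.
Delete trivial equation 2 = 2.
Bind Z := g(s(3)). Substituting into the earlier binding gives X2 := g(node(g(s(3)),2,4)).
Applying the MGU to either side gives node(node(s(3),g(node(g(s(3)),2,4)),3),s(true),node(d,2,g(s(3)))).

node(node(s(3),g(node(g(s(3)),2,4)),3),s(true),node(d,2,g(s(3))))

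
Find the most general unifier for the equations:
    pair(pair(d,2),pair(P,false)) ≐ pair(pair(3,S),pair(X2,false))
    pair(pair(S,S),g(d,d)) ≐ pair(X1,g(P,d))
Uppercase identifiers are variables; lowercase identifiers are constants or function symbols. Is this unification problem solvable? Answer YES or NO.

NO

Decompose pair/2: pair(d,2) ≐ pair(3,S),  pair(P,false) ≐ pair(X2,false).
Decompose pair/2: d ≐ 3,  2 ≐ S.
Clash: constants d and 3 differ; no unifier exists.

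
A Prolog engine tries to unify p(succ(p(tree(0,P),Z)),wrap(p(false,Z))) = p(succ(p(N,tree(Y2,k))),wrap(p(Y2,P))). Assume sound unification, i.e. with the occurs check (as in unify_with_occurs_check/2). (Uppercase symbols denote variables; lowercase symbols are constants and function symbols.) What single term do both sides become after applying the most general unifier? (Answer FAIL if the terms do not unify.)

Decompose p/2: succ(p(tree(0,P),Z)) = succ(p(N,tree(Y2,k))),  wrap(p(false,Z)) = wrap(p(Y2,P)).
Decompose succ/1: p(tree(0,P),Z) = p(N,tree(Y2,k)).
Decompose p/2: tree(0,P) = N,  Z = tree(Y2,k).
Bind N := tree(0,P); no other remaining equation mentions N.
Bind Z := tree(Y2,k); substituting into the remaining equation gives: wrap(p(false,tree(Y2,k))) = wrap(p(Y2,P)).
Decompose wrap/1: p(false,tree(Y2,k)) = p(Y2,P).
Decompose p/2: false = Y2,  tree(Y2,k) = P.
Bind Y2 := false; substituting into the remaining equation gives: tree(false,k) = P. Substituting into the earlier binding gives Z := tree(false,k).
Bind P := tree(false,k). Substituting into the earlier binding gives N := tree(0,tree(false,k)).
Applying the MGU to either side gives p(succ(p(tree(0,tree(false,k)),tree(false,k))),wrap(p(false,tree(false,k)))).

p(succ(p(tree(0,tree(false,k)),tree(false,k))),wrap(p(false,tree(false,k))))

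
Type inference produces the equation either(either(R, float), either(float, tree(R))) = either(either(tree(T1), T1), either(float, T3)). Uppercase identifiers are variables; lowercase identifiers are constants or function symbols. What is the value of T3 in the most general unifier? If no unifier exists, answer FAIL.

Decompose either/2: either(R, float) = either(tree(T1), T1),  either(float, tree(R)) = either(float, T3).
Decompose either/2: R = tree(T1),  float = T1.
Bind R := tree(T1); substituting into the one remaining equation that mentions R gives: either(float, tree(tree(T1))) = either(float, T3).
Bind T1 := float; substituting into the remaining equation gives: either(float, tree(tree(float))) = either(float, T3). Substituting into the earlier binding gives R := tree(float).
Decompose either/2: float = float,  tree(tree(float)) = T3.
Delete trivial equation float = float.
Bind T3 := tree(tree(float)).
MGU = { R ↦ tree(float), T1 ↦ float, T3 ↦ tree(tree(float)) }, so T3 ↦ tree(tree(float)).

tree(tree(float))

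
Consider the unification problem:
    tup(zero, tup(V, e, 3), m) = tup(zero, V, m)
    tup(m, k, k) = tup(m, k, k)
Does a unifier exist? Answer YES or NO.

NO

Decompose tup/3: zero = zero,  tup(V, e, 3) = V,  m = m.
Delete trivial equation zero = zero.
Occurs check fails: V occurs in tup(V, e, 3); the equation V = tup(V, e, 3) has no finite solution.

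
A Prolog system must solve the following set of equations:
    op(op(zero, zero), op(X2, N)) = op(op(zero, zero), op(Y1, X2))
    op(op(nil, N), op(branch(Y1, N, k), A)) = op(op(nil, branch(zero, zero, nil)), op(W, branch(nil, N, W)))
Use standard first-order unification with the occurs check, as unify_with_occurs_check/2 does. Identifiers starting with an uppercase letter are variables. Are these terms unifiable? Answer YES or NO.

Decompose op/2: op(zero, zero) = op(zero, zero),  op(X2, N) = op(Y1, X2).
Delete trivial equation op(zero, zero) = op(zero, zero).
Decompose op/2: X2 = Y1,  N = X2.
Bind X2 := Y1; substituting into the one remaining equation that mentions X2 gives: N = Y1.
Bind N := Y1; substituting into the remaining equation gives: op(op(nil, Y1), op(branch(Y1, Y1, k), A)) = op(op(nil, branch(zero, zero, nil)), op(W, branch(nil, Y1, W))).
Decompose op/2: op(nil, Y1) = op(nil, branch(zero, zero, nil)),  op(branch(Y1, Y1, k), A) = op(W, branch(nil, Y1, W)).
Decompose op/2: nil = nil,  Y1 = branch(zero, zero, nil).
Delete trivial equation nil = nil.
Bind Y1 := branch(zero, zero, nil); substituting into the remaining equation gives: op(branch(branch(zero, zero, nil), branch(zero, zero, nil), k), A) = op(W, branch(nil, branch(zero, zero, nil), W)). Substituting into the earlier bindings gives X2 := branch(zero, zero, nil), N := branch(zero, zero, nil).
Decompose op/2: branch(branch(zero, zero, nil), branch(zero, zero, nil), k) = W,  A = branch(nil, branch(zero, zero, nil), W).
Bind W := branch(branch(zero, zero, nil), branch(zero, zero, nil), k); substituting into the remaining equation gives: A = branch(nil, branch(zero, zero, nil), branch(branch(zero, zero, nil), branch(zero, zero, nil), k)).
Bind A := branch(nil, branch(zero, zero, nil), branch(branch(zero, zero, nil), branch(zero, zero, nil), k)).
No equations remain and no clash or occurs-check failure arose, so a unifier exists.

YES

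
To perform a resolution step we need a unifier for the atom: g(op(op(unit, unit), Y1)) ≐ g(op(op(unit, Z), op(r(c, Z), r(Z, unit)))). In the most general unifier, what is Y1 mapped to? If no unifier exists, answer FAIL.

Decompose g/1: op(op(unit, unit), Y1) ≐ op(op(unit, Z), op(r(c, Z), r(Z, unit))).
Decompose op/2: op(unit, unit) ≐ op(unit, Z),  Y1 ≐ op(r(c, Z), r(Z, unit)).
Decompose op/2: unit ≐ unit,  unit ≐ Z.
Delete trivial equation unit ≐ unit.
Bind Z := unit; substituting into the remaining equation gives: Y1 ≐ op(r(c, unit), r(unit, unit)).
Bind Y1 := op(r(c, unit), r(unit, unit)).
MGU = { Z -> unit, Y1 -> op(r(c, unit), r(unit, unit)) }, so Y1 -> op(r(c, unit), r(unit, unit)).

op(r(c, unit), r(unit, unit))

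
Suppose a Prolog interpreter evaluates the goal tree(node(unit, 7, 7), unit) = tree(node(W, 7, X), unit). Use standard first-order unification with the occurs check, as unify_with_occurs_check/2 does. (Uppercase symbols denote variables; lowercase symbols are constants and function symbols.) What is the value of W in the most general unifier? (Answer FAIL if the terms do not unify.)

Decompose tree/2: node(unit, 7, 7) = node(W, 7, X),  unit = unit.
Decompose node/3: unit = W,  7 = 7,  7 = X.
Bind W := unit; no other remaining equation mentions W.
Delete trivial equation 7 = 7.
Bind X := 7; no other remaining equation mentions X.
Delete trivial equation unit = unit.
MGU = { W = unit, X = 7 }, so W = unit.

unit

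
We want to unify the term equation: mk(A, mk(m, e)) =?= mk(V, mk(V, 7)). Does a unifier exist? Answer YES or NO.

NO

Decompose mk/2: A =?= V,  mk(m, e) =?= mk(V, 7).
Bind A := V; no other remaining equation mentions A.
Decompose mk/2: m =?= V,  e =?= 7.
Bind V := m; no other remaining equation mentions V. Substituting into the earlier binding gives A := m.
Clash: constants e and 7 differ; no unifier exists.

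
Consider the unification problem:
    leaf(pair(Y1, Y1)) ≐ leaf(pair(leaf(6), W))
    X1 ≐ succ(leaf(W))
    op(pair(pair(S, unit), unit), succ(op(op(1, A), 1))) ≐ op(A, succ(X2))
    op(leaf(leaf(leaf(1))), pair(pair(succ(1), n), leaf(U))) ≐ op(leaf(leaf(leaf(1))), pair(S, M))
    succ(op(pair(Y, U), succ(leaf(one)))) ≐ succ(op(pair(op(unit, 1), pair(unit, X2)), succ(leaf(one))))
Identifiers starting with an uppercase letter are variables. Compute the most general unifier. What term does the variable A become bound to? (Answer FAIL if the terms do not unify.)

pair(pair(pair(succ(1), n), unit), unit)

Decompose leaf/1: pair(Y1, Y1) ≐ pair(leaf(6), W).
Decompose pair/2: Y1 ≐ leaf(6),  Y1 ≐ W.
Bind Y1 := leaf(6); substituting into the one remaining equation that mentions Y1 gives: leaf(6) ≐ W.
Bind W := leaf(6); substituting into the one remaining equation that mentions W gives: X1 ≐ succ(leaf(leaf(6))).
Bind X1 := succ(leaf(leaf(6))); no other remaining equation mentions X1.
Decompose op/2: pair(pair(S, unit), unit) ≐ A,  succ(op(op(1, A), 1)) ≐ succ(X2).
Bind A := pair(pair(S, unit), unit); substituting into the one remaining equation that mentions A gives: succ(op(op(1, pair(pair(S, unit), unit)), 1)) ≐ succ(X2).
Decompose succ/1: op(op(1, pair(pair(S, unit), unit)), 1) ≐ X2.
Bind X2 := op(op(1, pair(pair(S, unit), unit)), 1); substituting into the one remaining equation that mentions X2 gives: succ(op(pair(Y, U), succ(leaf(one)))) ≐ succ(op(pair(op(unit, 1), pair(unit, op(op(1, pair(pair(S, unit), unit)), 1))), succ(leaf(one)))).
Decompose op/2: leaf(leaf(leaf(1))) ≐ leaf(leaf(leaf(1))),  pair(pair(succ(1), n), leaf(U)) ≐ pair(S, M).
Delete trivial equation leaf(leaf(leaf(1))) ≐ leaf(leaf(leaf(1))).
Decompose pair/2: pair(succ(1), n) ≐ S,  leaf(U) ≐ M.
Bind S := pair(succ(1), n); substituting into the one remaining equation that mentions S gives: succ(op(pair(Y, U), succ(leaf(one)))) ≐ succ(op(pair(op(unit, 1), pair(unit, op(op(1, pair(pair(pair(succ(1), n), unit), unit)), 1))), succ(leaf(one)))). Substituting into the earlier bindings gives A := pair(pair(pair(succ(1), n), unit), unit), X2 := op(op(1, pair(pair(pair(succ(1), n), unit), unit)), 1).
Bind M := leaf(U); no other remaining equation mentions M.
Decompose succ/1: op(pair(Y, U), succ(leaf(one))) ≐ op(pair(op(unit, 1), pair(unit, op(op(1, pair(pair(pair(succ(1), n), unit), unit)), 1))), succ(leaf(one))).
Decompose op/2: pair(Y, U) ≐ pair(op(unit, 1), pair(unit, op(op(1, pair(pair(pair(succ(1), n), unit), unit)), 1))),  succ(leaf(one)) ≐ succ(leaf(one)).
Decompose pair/2: Y ≐ op(unit, 1),  U ≐ pair(unit, op(op(1, pair(pair(pair(succ(1), n), unit), unit)), 1)).
Bind Y := op(unit, 1); no other remaining equation mentions Y.
Bind U := pair(unit, op(op(1, pair(pair(pair(succ(1), n), unit), unit)), 1)); no other remaining equation mentions U. Substituting into the earlier binding gives M := leaf(pair(unit, op(op(1, pair(pair(pair(succ(1), n), unit), unit)), 1))).
Delete trivial equation succ(leaf(one)) ≐ succ(leaf(one)).
MGU = { Y1 := leaf(6), W := leaf(6), X1 := succ(leaf(leaf(6))), A := pair(pair(pair(succ(1), n), unit), unit), X2 := op(op(1, pair(pair(pair(succ(1), n), unit), unit)), 1), S := pair(succ(1), n), M := leaf(pair(unit, op(op(1, pair(pair(pair(succ(1), n), unit), unit)), 1))), Y := op(unit, 1), U := pair(unit, op(op(1, pair(pair(pair(succ(1), n), unit), unit)), 1)) }, so A := pair(pair(pair(succ(1), n), unit), unit).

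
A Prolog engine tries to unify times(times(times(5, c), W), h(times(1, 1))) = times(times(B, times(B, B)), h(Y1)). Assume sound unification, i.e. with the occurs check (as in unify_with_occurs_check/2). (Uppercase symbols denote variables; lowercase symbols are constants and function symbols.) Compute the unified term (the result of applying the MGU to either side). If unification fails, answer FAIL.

times(times(times(5, c), times(times(5, c), times(5, c))), h(times(1, 1)))

Decompose times/2: times(times(5, c), W) = times(B, times(B, B)),  h(times(1, 1)) = h(Y1).
Decompose times/2: times(5, c) = B,  W = times(B, B).
Bind B := times(5, c); substituting into the one remaining equation that mentions B gives: W = times(times(5, c), times(5, c)).
Bind W := times(times(5, c), times(5, c)); no other remaining equation mentions W.
Decompose h/1: times(1, 1) = Y1.
Bind Y1 := times(1, 1).
Applying the MGU to either side gives times(times(times(5, c), times(times(5, c), times(5, c))), h(times(1, 1))).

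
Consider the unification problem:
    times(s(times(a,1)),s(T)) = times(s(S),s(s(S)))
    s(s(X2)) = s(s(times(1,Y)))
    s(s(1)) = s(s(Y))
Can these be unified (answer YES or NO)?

Decompose times/2: s(times(a,1)) = s(S),  s(T) = s(s(S)).
Decompose s/1: times(a,1) = S.
Bind S := times(a,1); substituting into the one remaining equation that mentions S gives: s(T) = s(s(times(a,1))).
Decompose s/1: T = s(times(a,1)).
Bind T := s(times(a,1)); no other remaining equation mentions T.
Decompose s/1: s(X2) = s(times(1,Y)).
Decompose s/1: X2 = times(1,Y).
Bind X2 := times(1,Y); no other remaining equation mentions X2.
Decompose s/1: s(1) = s(Y).
Decompose s/1: 1 = Y.
Bind Y := 1. Substituting into the earlier binding gives X2 := times(1,1).
No equations remain and no clash or occurs-check failure arose, so a unifier exists.

YES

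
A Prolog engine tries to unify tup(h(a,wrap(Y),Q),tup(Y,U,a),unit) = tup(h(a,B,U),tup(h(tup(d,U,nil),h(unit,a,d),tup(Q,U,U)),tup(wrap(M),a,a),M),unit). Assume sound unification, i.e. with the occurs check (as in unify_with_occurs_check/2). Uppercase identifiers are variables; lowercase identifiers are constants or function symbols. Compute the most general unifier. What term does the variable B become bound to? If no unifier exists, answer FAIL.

wrap(h(tup(d,tup(wrap(a),a,a),nil),h(unit,a,d),tup(tup(wrap(a),a,a),tup(wrap(a),a,a),tup(wrap(a),a,a))))

Decompose tup/3: h(a,wrap(Y),Q) = h(a,B,U),  tup(Y,U,a) = tup(h(tup(d,U,nil),h(unit,a,d),tup(Q,U,U)),tup(wrap(M),a,a),M),  unit = unit.
Decompose h/3: a = a,  wrap(Y) = B,  Q = U.
Delete trivial equation a = a.
Bind B := wrap(Y); no other remaining equation mentions B.
Bind Q := U; substituting into the one remaining equation that mentions Q gives: tup(Y,U,a) = tup(h(tup(d,U,nil),h(unit,a,d),tup(U,U,U)),tup(wrap(M),a,a),M).
Decompose tup/3: Y = h(tup(d,U,nil),h(unit,a,d),tup(U,U,U)),  U = tup(wrap(M),a,a),  a = M.
Bind Y := h(tup(d,U,nil),h(unit,a,d),tup(U,U,U)); no other remaining equation mentions Y. Substituting into the earlier binding gives B := wrap(h(tup(d,U,nil),h(unit,a,d),tup(U,U,U))).
Bind U := tup(wrap(M),a,a); no other remaining equation mentions U. Substituting into the earlier bindings gives B := wrap(h(tup(d,tup(wrap(M),a,a),nil),h(unit,a,d),tup(tup(wrap(M),a,a),tup(wrap(M),a,a),tup(wrap(M),a,a)))), Q := tup(wrap(M),a,a), Y := h(tup(d,tup(wrap(M),a,a),nil),h(unit,a,d),tup(tup(wrap(M),a,a),tup(wrap(M),a,a),tup(wrap(M),a,a))).
Bind M := a; no other remaining equation mentions M. Substituting into the earlier bindings gives B := wrap(h(tup(d,tup(wrap(a),a,a),nil),h(unit,a,d),tup(tup(wrap(a),a,a),tup(wrap(a),a,a),tup(wrap(a),a,a)))), Q := tup(wrap(a),a,a), Y := h(tup(d,tup(wrap(a),a,a),nil),h(unit,a,d),tup(tup(wrap(a),a,a),tup(wrap(a),a,a),tup(wrap(a),a,a))), U := tup(wrap(a),a,a).
Delete trivial equation unit = unit.
MGU = { B ↦ wrap(h(tup(d,tup(wrap(a),a,a),nil),h(unit,a,d),tup(tup(wrap(a),a,a),tup(wrap(a),a,a),tup(wrap(a),a,a)))), Q ↦ tup(wrap(a),a,a), Y ↦ h(tup(d,tup(wrap(a),a,a),nil),h(unit,a,d),tup(tup(wrap(a),a,a),tup(wrap(a),a,a),tup(wrap(a),a,a))), U ↦ tup(wrap(a),a,a), M ↦ a }, so B ↦ wrap(h(tup(d,tup(wrap(a),a,a),nil),h(unit,a,d),tup(tup(wrap(a),a,a),tup(wrap(a),a,a),tup(wrap(a),a,a)))).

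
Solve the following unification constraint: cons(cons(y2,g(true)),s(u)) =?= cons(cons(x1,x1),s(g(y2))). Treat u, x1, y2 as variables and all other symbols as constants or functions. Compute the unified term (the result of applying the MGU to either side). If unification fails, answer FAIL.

cons(cons(g(true),g(true)),s(g(g(true))))

Decompose cons/2: cons(y2,g(true)) =?= cons(x1,x1),  s(u) =?= s(g(y2)).
Decompose cons/2: y2 =?= x1,  g(true) =?= x1.
Bind y2 := x1; substituting into the one remaining equation that mentions y2 gives: s(u) =?= s(g(x1)).
Bind x1 := g(true); substituting into the remaining equation gives: s(u) =?= s(g(g(true))). Substituting into the earlier binding gives y2 := g(true).
Decompose s/1: u =?= g(g(true)).
Bind u := g(g(true)).
Applying the MGU to either side gives cons(cons(g(true),g(true)),s(g(g(true)))).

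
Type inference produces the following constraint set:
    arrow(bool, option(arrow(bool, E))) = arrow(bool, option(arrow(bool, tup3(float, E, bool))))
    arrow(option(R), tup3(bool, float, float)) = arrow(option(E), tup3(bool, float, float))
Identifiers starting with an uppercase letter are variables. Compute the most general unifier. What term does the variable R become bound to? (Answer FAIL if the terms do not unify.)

FAIL

Decompose arrow/2: bool = bool,  option(arrow(bool, E)) = option(arrow(bool, tup3(float, E, bool))).
Delete trivial equation bool = bool.
Decompose option/1: arrow(bool, E) = arrow(bool, tup3(float, E, bool)).
Decompose arrow/2: bool = bool,  E = tup3(float, E, bool).
Delete trivial equation bool = bool.
Occurs check fails: E occurs in tup3(float, E, bool); the equation E = tup3(float, E, bool) has no finite solution.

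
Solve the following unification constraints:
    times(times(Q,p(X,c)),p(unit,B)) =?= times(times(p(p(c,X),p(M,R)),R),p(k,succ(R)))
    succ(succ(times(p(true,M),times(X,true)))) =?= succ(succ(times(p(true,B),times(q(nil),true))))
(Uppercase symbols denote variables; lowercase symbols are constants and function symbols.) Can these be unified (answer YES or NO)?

NO

Decompose times/2: times(Q,p(X,c)) =?= times(p(p(c,X),p(M,R)),R),  p(unit,B) =?= p(k,succ(R)).
Decompose times/2: Q =?= p(p(c,X),p(M,R)),  p(X,c) =?= R.
Bind Q := p(p(c,X),p(M,R)); no other remaining equation mentions Q.
Bind R := p(X,c); substituting into the one remaining equation that mentions R gives: p(unit,B) =?= p(k,succ(p(X,c))). Substituting into the earlier binding gives Q := p(p(c,X),p(M,p(X,c))).
Decompose p/2: unit =?= k,  B =?= succ(p(X,c)).
Clash: constants unit and k differ; no unifier exists.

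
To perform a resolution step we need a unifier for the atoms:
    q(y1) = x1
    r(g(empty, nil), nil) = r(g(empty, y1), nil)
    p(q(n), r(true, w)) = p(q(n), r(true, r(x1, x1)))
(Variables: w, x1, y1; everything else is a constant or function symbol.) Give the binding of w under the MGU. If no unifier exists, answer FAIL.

Bind x1 := q(y1); substituting into the one remaining equation that mentions x1 gives: p(q(n), r(true, w)) = p(q(n), r(true, r(q(y1), q(y1)))).
Decompose r/2: g(empty, nil) = g(empty, y1),  nil = nil.
Decompose g/2: empty = empty,  nil = y1.
Delete trivial equation empty = empty.
Bind y1 := nil; substituting into the one remaining equation that mentions y1 gives: p(q(n), r(true, w)) = p(q(n), r(true, r(q(nil), q(nil)))). Substituting into the earlier binding gives x1 := q(nil).
Delete trivial equation nil = nil.
Decompose p/2: q(n) = q(n),  r(true, w) = r(true, r(q(nil), q(nil))).
Delete trivial equation q(n) = q(n).
Decompose r/2: true = true,  w = r(q(nil), q(nil)).
Delete trivial equation true = true.
Bind w := r(q(nil), q(nil)).
MGU = { x1 := q(nil), y1 := nil, w := r(q(nil), q(nil)) }, so w := r(q(nil), q(nil)).

r(q(nil), q(nil))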